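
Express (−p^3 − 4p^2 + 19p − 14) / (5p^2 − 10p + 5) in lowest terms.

(−p^2 − 5p + 14)/(5p − 5)

By polynomial division,
  −p^3 − 4p^2 + 19p − 14 = (−(1/5)p − 6/5)(5p^2 − 10p + 5) + (8p − 8)
  5p^2 − 10p + 5 = ((5/8)p − 5/8)(8p − 8) + (0)
Last nonzero remainder: 8p − 8. Dividing through by 8 gives the monic gcd p − 1.
Cancel p − 1 from numerator and denominator to get the reduced form.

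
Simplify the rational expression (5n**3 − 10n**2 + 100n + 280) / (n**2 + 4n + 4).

(5n**2 − 20n + 140)/(n + 2)

Apply the Euclidean algorithm:
  5n**3 − 10n**2 + 100n + 280 = (5n − 30)(n**2 + 4n + 4) + (200n + 400)
  n**2 + 4n + 4 = ((1/200)n + 1/100)(200n + 400) + (0)
Last nonzero remainder: 200n + 400. Dividing through by 200 gives the monic gcd n + 2.
Cancel n + 2 from numerator and denominator to get the reduced form.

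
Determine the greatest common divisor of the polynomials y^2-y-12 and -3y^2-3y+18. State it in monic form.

Repeated division with remainder:
  y^2-y-12 = (-1/3)(-3y^2-3y+18) + (-2y-6)
  -3y^2-3y+18 = ((3/2)y-3)(-2y-6) + (0)
Last nonzero remainder: -2y-6. Dividing through by -2 gives the monic gcd y+3.

y+3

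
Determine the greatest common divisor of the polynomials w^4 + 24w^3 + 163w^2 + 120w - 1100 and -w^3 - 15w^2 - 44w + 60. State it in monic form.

w + 10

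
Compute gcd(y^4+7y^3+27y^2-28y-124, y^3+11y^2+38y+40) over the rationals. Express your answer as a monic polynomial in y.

y+2

By polynomial division,
  y^4+7y^3+27y^2-28y-124 = (y-4)(y^3+11y^2+38y+40) + (33y^2+84y+36)
  y^3+11y^2+38y+40 = ((1/33)y+31/121)(33y^2+84y+36) + ((1862/121)y+3724/121)
  33y^2+84y+36 = ((3993/1862)y+1089/931)((1862/121)y+3724/121) + (0)
Last nonzero remainder: (1862/121)y+3724/121. Dividing through by 1862/121 gives the monic gcd y+2.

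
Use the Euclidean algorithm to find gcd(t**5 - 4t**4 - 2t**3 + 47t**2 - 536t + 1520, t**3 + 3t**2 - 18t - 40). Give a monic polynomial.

t**2 + t - 20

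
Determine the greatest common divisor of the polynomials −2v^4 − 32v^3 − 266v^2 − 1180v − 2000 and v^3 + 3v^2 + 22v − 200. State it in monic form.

v^2 + 7v + 50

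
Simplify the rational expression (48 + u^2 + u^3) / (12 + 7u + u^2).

(12 − 3u + u^2)/(3 + u)

Euclidean algorithm in ℚ[u]:
  u^3 + u^2 + 48 = (u − 6)(u^2 + 7u + 12) + (30u + 120)
  u^2 + 7u + 12 = ((1/30)u + 1/10)(30u + 120) + (0)
Last nonzero remainder: 30u + 120. Dividing through by 30 gives the monic gcd u + 4.
Cancel u + 4 from numerator and denominator to get the reduced form.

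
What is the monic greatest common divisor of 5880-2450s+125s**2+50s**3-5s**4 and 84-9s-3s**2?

-28+3s+s**2

Apply the Euclidean algorithm:
  -5s**4+50s**3+125s**2-2450s+5880 = ((5/3)s**2-(65/3)s+70)(-3s**2-9s+84) + (0)
Last nonzero remainder: -3s**2-9s+84. Dividing through by -3 gives the monic gcd s**2+3s-28.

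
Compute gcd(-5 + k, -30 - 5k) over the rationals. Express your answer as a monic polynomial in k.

Repeated division with remainder:
  k - 5 = (-1/5)(-5k - 30) + (-11)
  -5k - 30 = ((5/11)k + 30/11)(-11) + (0)
The last nonzero remainder is the constant -11, so the polynomials are coprime and gcd = 1.

1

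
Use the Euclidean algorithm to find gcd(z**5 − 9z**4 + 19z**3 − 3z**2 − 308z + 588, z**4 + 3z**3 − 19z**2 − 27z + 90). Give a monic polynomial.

z**2 + z − 6

By polynomial division,
  z**5 − 9z**4 + 19z**3 − 3z**2 − 308z + 588 = (z − 12)(z**4 + 3z**3 − 19z**2 − 27z + 90) + (74z**3 − 204z**2 − 722z + 1668)
  z**4 + 3z**3 − 19z**2 − 27z + 90 = ((1/74)z + 213/2738)(74z**3 − 204z**2 − 722z + 1668) + ((9072/1369)z**2 + (9072/1369)z − 54432/1369)
  74z**3 − 204z**2 − 722z + 1668 = ((50653/4536)z − 190291/4536)((9072/1369)z**2 + (9072/1369)z − 54432/1369) + (0)
Last nonzero remainder: (9072/1369)z**2 + (9072/1369)z − 54432/1369. Dividing through by 9072/1369 gives the monic gcd z**2 + z − 6.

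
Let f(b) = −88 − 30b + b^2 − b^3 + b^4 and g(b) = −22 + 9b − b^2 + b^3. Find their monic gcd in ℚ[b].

11 + b + b^2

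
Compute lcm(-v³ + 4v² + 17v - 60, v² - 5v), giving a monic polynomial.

Euclidean algorithm in ℚ[v]:
  -v³ + 4v² + 17v - 60 = (-v - 1)(v² - 5v) + (12v - 60)
  v² - 5v = ((1/12)v)(12v - 60) + (0)
Last nonzero remainder: 12v - 60. Dividing through by 12 gives the monic gcd v - 5.
Then lcm(f, g) = f·g / gcd(f, g); expanding and making the result monic gives the answer.

v⁴ - 4v³ - 17v² + 60v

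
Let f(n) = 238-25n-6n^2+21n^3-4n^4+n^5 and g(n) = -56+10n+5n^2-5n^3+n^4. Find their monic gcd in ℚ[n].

14+n-n^2+n^3

Apply the Euclidean algorithm:
  n^5-4n^4+21n^3-6n^2-25n+238 = (n+1)(n^4-5n^3+5n^2+10n-56) + (21n^3-21n^2+21n+294)
  n^4-5n^3+5n^2+10n-56 = ((1/21)n-4/21)(21n^3-21n^2+21n+294) + (0)
Last nonzero remainder: 21n^3-21n^2+21n+294. Dividing through by 21 gives the monic gcd n^3-n^2+n+14.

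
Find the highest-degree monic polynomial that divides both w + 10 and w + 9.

1

Repeated division with remainder:
  w + 10 = (w + 9) + (1)
  w + 9 = (w + 9)(1) + (0)
The last nonzero remainder is the constant 1, so the polynomials are coprime and gcd = 1.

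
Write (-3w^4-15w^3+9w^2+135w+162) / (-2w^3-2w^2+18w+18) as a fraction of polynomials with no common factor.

(3w^2+15w+18)/(2w+2)

By polynomial division,
  -3w^4-15w^3+9w^2+135w+162 = ((3/2)w+6)(-2w^3-2w^2+18w+18) + (-6w^2+54)
  -2w^3-2w^2+18w+18 = ((1/3)w+1/3)(-6w^2+54) + (0)
Last nonzero remainder: -6w^2+54. Dividing through by -6 gives the monic gcd w^2-9.
Cancel w^2-9 from numerator and denominator to get the reduced form.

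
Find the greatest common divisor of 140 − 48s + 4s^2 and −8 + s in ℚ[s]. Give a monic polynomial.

Euclidean algorithm in ℚ[s]:
  4s^2 − 48s + 140 = (4s − 16)(s − 8) + (12)
  s − 8 = ((1/12)s − 2/3)(12) + (0)
The last nonzero remainder is the constant 12, so the polynomials are coprime and gcd = 1.

1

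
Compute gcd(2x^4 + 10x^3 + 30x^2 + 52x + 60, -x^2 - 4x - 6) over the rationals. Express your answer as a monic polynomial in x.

x^2 + 4x + 6

Repeated division with remainder:
  2x^4 + 10x^3 + 30x^2 + 52x + 60 = (-2x^2 - 2x - 10)(-x^2 - 4x - 6) + (0)
Last nonzero remainder: -x^2 - 4x - 6. Dividing through by -1 gives the monic gcd x^2 + 4x + 6.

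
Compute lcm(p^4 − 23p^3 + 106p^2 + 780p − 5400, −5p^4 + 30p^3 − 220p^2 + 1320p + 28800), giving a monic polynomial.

p^6 − 25p^5 + 248p^4 − 1640p^3 + 3216p^2 + 85680p − 518400

By polynomial division,
  p^4 − 23p^3 + 106p^2 + 780p − 5400 = (−1/5)(−5p^4 + 30p^3 − 220p^2 + 1320p + 28800) + (−17p^3 + 62p^2 + 1044p + 360)
  −5p^4 + 30p^3 − 220p^2 + 1320p + 28800 = ((5/17)p − 200/289)(−17p^3 + 62p^2 + 1044p + 360) + (−(139920/289)p^2 + (559680/289)p + 8395200/289)
  −17p^3 + 62p^2 + 1044p + 360 = ((4913/139920)p + 289/23320)(−(139920/289)p^2 + (559680/289)p + 8395200/289) + (0)
Last nonzero remainder: −(139920/289)p^2 + (559680/289)p + 8395200/289. Dividing through by −139920/289 gives the monic gcd p^2 − 4p − 60.
Then lcm(f, g) = f·g / gcd(f, g); expanding and making the result monic gives the answer.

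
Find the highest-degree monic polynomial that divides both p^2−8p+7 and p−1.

Apply the Euclidean algorithm:
  p^2−8p+7 = (p−7)(p−1) + (0)
The last nonzero remainder p−1 is already monic.

p−1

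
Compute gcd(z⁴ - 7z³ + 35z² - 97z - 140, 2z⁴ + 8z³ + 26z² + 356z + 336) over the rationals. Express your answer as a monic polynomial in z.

By polynomial division,
  z⁴ - 7z³ + 35z² - 97z - 140 = (1/2)(2z⁴ + 8z³ + 26z² + 356z + 336) + (-11z³ + 22z² - 275z - 308)
  2z⁴ + 8z³ + 26z² + 356z + 336 = (-(2/11)z - 12/11)(-11z³ + 22z² - 275z - 308) + (0)
Last nonzero remainder: -11z³ + 22z² - 275z - 308. Dividing through by -11 gives the monic gcd z³ - 2z² + 25z + 28.

z³ - 2z² + 25z + 28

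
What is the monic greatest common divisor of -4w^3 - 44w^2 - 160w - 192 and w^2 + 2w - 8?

w + 4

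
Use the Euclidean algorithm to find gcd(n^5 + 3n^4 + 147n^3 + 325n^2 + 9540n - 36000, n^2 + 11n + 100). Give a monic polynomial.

Euclidean algorithm in ℚ[n]:
  n^5 + 3n^4 + 147n^3 + 325n^2 + 9540n - 36000 = (n^3 - 8n^2 + 135n - 360)(n^2 + 11n + 100) + (0)
The last nonzero remainder n^2 + 11n + 100 is already monic.

n^2 + 11n + 100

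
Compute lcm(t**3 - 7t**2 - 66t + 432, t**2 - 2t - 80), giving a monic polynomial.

t**4 - 17t**3 + 4t**2 + 1092t - 4320

By polynomial division,
  t**3 - 7t**2 - 66t + 432 = (t - 5)(t**2 - 2t - 80) + (4t + 32)
  t**2 - 2t - 80 = ((1/4)t - 5/2)(4t + 32) + (0)
Last nonzero remainder: 4t + 32. Dividing through by 4 gives the monic gcd t + 8.
Then lcm(f, g) = f·g / gcd(f, g); expanding and making the result monic gives the answer.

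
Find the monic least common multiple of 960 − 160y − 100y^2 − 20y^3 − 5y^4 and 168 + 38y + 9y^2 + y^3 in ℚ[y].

−1344 + 32y + 172y^2 + 48y^3 + 11y^4 + y^5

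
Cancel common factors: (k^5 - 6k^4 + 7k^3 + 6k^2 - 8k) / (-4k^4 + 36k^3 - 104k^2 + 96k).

(-k^2 + 1)/(4k - 12)

Apply the Euclidean algorithm:
  k^5 - 6k^4 + 7k^3 + 6k^2 - 8k = (-(1/4)k - 3/4)(-4k^4 + 36k^3 - 104k^2 + 96k) + (8k^3 - 48k^2 + 64k)
  -4k^4 + 36k^3 - 104k^2 + 96k = (-(1/2)k + 3/2)(8k^3 - 48k^2 + 64k) + (0)
Last nonzero remainder: 8k^3 - 48k^2 + 64k. Dividing through by 8 gives the monic gcd k^3 - 6k^2 + 8k.
Cancel k^3 - 6k^2 + 8k from numerator and denominator to get the reduced form.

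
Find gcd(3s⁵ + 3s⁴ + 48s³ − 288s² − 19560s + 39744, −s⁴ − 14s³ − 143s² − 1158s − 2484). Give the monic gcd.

s³ + 11s² + 110s + 828

By polynomial division,
  3s⁵ + 3s⁴ + 48s³ − 288s² − 19560s + 39744 = (−3s + 39)(−s⁴ − 14s³ − 143s² − 1158s − 2484) + (165s³ + 1815s² + 18150s + 136620)
  −s⁴ − 14s³ − 143s² − 1158s − 2484 = (−(1/165)s − 1/55)(165s³ + 1815s² + 18150s + 136620) + (0)
Last nonzero remainder: 165s³ + 1815s² + 18150s + 136620. Dividing through by 165 gives the monic gcd s³ + 11s² + 110s + 828.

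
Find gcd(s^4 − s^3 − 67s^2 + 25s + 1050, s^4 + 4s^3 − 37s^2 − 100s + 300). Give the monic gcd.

By polynomial division,
  s^4 − s^3 − 67s^2 + 25s + 1050 = (s^4 + 4s^3 − 37s^2 − 100s + 300) + (−5s^3 − 30s^2 + 125s + 750)
  s^4 + 4s^3 − 37s^2 − 100s + 300 = (−(1/5)s + 2/5)(−5s^3 − 30s^2 + 125s + 750) + (0)
Last nonzero remainder: −5s^3 − 30s^2 + 125s + 750. Dividing through by −5 gives the monic gcd s^3 + 6s^2 − 25s − 150.

s^3 + 6s^2 − 25s − 150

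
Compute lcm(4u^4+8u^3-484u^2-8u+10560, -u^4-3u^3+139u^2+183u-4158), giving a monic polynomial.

u^6-188u^4+114u^3+10267u^2-5154u-166320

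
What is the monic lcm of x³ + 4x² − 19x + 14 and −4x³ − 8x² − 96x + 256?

x⁵ + 8x⁴ + 29x³ + 66x² − 552x + 448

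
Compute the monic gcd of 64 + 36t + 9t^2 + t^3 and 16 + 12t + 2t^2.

4 + t

Repeated division with remainder:
  t^3 + 9t^2 + 36t + 64 = ((1/2)t + 3/2)(2t^2 + 12t + 16) + (10t + 40)
  2t^2 + 12t + 16 = ((1/5)t + 2/5)(10t + 40) + (0)
Last nonzero remainder: 10t + 40. Dividing through by 10 gives the monic gcd t + 4.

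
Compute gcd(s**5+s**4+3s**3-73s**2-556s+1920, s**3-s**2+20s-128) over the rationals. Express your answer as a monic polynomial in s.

s**3-s**2+20s-128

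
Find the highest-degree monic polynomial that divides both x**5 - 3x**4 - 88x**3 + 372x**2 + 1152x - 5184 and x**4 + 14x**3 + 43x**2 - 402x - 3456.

x**2 + 3x - 54

Euclidean algorithm in ℚ[x]:
  x**5 - 3x**4 - 88x**3 + 372x**2 + 1152x - 5184 = (x - 17)(x**4 + 14x**3 + 43x**2 - 402x - 3456) + (107x**3 + 1505x**2 - 2226x - 63936)
  x**4 + 14x**3 + 43x**2 - 402x - 3456 = ((1/107)x - 7/11449)(107x**3 + 1505x**2 - 2226x - 63936) + ((741024/11449)x**2 + (2223072/11449)x - 40015296/11449)
  107x**3 + 1505x**2 - 2226x - 63936 = ((1225043/741024)x + 423613/23157)((741024/11449)x**2 + (2223072/11449)x - 40015296/11449) + (0)
Last nonzero remainder: (741024/11449)x**2 + (2223072/11449)x - 40015296/11449. Dividing through by 741024/11449 gives the monic gcd x**2 + 3x - 54.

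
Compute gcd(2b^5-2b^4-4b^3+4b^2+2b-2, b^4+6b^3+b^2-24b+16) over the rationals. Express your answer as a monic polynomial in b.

b^2-2b+1

Apply the Euclidean algorithm:
  2b^5-2b^4-4b^3+4b^2+2b-2 = (2b-14)(b^4+6b^3+b^2-24b+16) + (78b^3+66b^2-366b+222)
  b^4+6b^3+b^2-24b+16 = ((1/78)b+67/1014)(78b^3+66b^2-366b+222) + ((225/169)b^2-(450/169)b+225/169)
  78b^3+66b^2-366b+222 = ((4394/75)b+12506/75)((225/169)b^2-(450/169)b+225/169) + (0)
Last nonzero remainder: (225/169)b^2-(450/169)b+225/169. Dividing through by 225/169 gives the monic gcd b^2-2b+1.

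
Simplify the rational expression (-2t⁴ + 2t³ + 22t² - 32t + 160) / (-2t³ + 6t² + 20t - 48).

(t³ + 3t² + t + 20)/(t² + t - 6)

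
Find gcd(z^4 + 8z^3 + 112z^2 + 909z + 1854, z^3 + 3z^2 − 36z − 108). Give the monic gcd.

By polynomial division,
  z^4 + 8z^3 + 112z^2 + 909z + 1854 = (z + 5)(z^3 + 3z^2 − 36z − 108) + (133z^2 + 1197z + 2394)
  z^3 + 3z^2 − 36z − 108 = ((1/133)z − 6/133)(133z^2 + 1197z + 2394) + (0)
Last nonzero remainder: 133z^2 + 1197z + 2394. Dividing through by 133 gives the monic gcd z^2 + 9z + 18.

z^2 + 9z + 18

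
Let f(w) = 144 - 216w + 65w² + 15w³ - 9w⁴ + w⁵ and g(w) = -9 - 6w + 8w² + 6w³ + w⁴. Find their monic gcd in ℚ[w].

By polynomial division,
  w⁵ - 9w⁴ + 15w³ + 65w² - 216w + 144 = (w - 15)(w⁴ + 6w³ + 8w² - 6w - 9) + (97w³ + 191w² - 297w + 9)
  w⁴ + 6w³ + 8w² - 6w - 9 = ((1/97)w + 391/9409)(97w³ + 191w² - 297w + 9) + ((29400/9409)w² + (58800/9409)w - 88200/9409)
  97w³ + 191w² - 297w + 9 = ((912673/29400)w - 9409/9800)((29400/9409)w² + (58800/9409)w - 88200/9409) + (0)
Last nonzero remainder: (29400/9409)w² + (58800/9409)w - 88200/9409. Dividing through by 29400/9409 gives the monic gcd w² + 2w - 3.

-3 + 2w + w²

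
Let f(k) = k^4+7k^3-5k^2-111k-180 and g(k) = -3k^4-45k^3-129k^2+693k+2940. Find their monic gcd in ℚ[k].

Euclidean algorithm in ℚ[k]:
  k^4+7k^3-5k^2-111k-180 = (-1/3)(-3k^4-45k^3-129k^2+693k+2940) + (-8k^3-48k^2+120k+800)
  -3k^4-45k^3-129k^2+693k+2940 = ((3/8)k+27/8)(-8k^3-48k^2+120k+800) + (-12k^2-12k+240)
  -8k^3-48k^2+120k+800 = ((2/3)k+10/3)(-12k^2-12k+240) + (0)
Last nonzero remainder: -12k^2-12k+240. Dividing through by -12 gives the monic gcd k^2+k-20.

k^2+k-20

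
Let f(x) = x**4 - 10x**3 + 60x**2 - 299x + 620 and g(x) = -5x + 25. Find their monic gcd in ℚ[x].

x - 5

Euclidean algorithm in ℚ[x]:
  x**4 - 10x**3 + 60x**2 - 299x + 620 = (-(1/5)x**3 + x**2 - 7x + 124/5)(-5x + 25) + (0)
Last nonzero remainder: -5x + 25. Dividing through by -5 gives the monic gcd x - 5.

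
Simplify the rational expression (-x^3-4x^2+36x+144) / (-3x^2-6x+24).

Apply the Euclidean algorithm:
  -x^3-4x^2+36x+144 = ((1/3)x+2/3)(-3x^2-6x+24) + (32x+128)
  -3x^2-6x+24 = (-(3/32)x+3/16)(32x+128) + (0)
Last nonzero remainder: 32x+128. Dividing through by 32 gives the monic gcd x+4.
Cancel x+4 from numerator and denominator to get the reduced form.

(x^2-36)/(3x-6)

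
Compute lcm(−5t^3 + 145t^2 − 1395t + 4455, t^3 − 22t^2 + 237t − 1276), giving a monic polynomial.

t^5 − 40t^4 + 714t^3 − 7324t^2 + 42165t − 103356

Apply the Euclidean algorithm:
  −5t^3 + 145t^2 − 1395t + 4455 = (−5)(t^3 − 22t^2 + 237t − 1276) + (35t^2 − 210t − 1925)
  t^3 − 22t^2 + 237t − 1276 = ((1/35)t − 16/35)(35t^2 − 210t − 1925) + (196t − 2156)
  35t^2 − 210t − 1925 = ((5/28)t + 25/28)(196t − 2156) + (0)
Last nonzero remainder: 196t − 2156. Dividing through by 196 gives the monic gcd t − 11.
Then lcm(f, g) = f·g / gcd(f, g); expanding and making the result monic gives the answer.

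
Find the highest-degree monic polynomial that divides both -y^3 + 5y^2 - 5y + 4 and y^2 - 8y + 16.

Repeated division with remainder:
  -y^3 + 5y^2 - 5y + 4 = (-y - 3)(y^2 - 8y + 16) + (-13y + 52)
  y^2 - 8y + 16 = (-(1/13)y + 4/13)(-13y + 52) + (0)
Last nonzero remainder: -13y + 52. Dividing through by -13 gives the monic gcd y - 4.

y - 4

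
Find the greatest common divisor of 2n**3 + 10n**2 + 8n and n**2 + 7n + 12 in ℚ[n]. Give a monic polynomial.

By polynomial division,
  2n**3 + 10n**2 + 8n = (2n - 4)(n**2 + 7n + 12) + (12n + 48)
  n**2 + 7n + 12 = ((1/12)n + 1/4)(12n + 48) + (0)
Last nonzero remainder: 12n + 48. Dividing through by 12 gives the monic gcd n + 4.

n + 4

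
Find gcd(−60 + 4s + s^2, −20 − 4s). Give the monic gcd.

1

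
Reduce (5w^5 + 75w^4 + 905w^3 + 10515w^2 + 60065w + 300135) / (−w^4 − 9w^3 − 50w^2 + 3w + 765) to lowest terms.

(−5w^3 − 40w^2 − 370w − 5885)/(w^2 + 2w − 15)

By polynomial division,
  5w^5 + 75w^4 + 905w^3 + 10515w^2 + 60065w + 300135 = (−5w − 30)(−w^4 − 9w^3 − 50w^2 + 3w + 765) + (385w^3 + 9030w^2 + 63980w + 323085)
  −w^4 − 9w^3 − 50w^2 + 3w + 765 = (−(1/385)w + 159/4235)(385w^3 + 9030w^2 + 63980w + 323085) + (−(26964/121)w^2 − (188748/121)w − 1375164/121)
  385w^3 + 9030w^2 + 63980w + 323085 = (−(6655/3852)w − 109505/3852)(−(26964/121)w^2 − (188748/121)w − 1375164/121) + (0)
Last nonzero remainder: −(26964/121)w^2 − (188748/121)w − 1375164/121. Dividing through by −26964/121 gives the monic gcd w^2 + 7w + 51.
Cancel w^2 + 7w + 51 from numerator and denominator to get the reduced form.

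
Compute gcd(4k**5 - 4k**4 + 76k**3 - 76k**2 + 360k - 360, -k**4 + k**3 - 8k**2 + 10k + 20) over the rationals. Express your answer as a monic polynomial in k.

k**2 + 10

Repeated division with remainder:
  4k**5 - 4k**4 + 76k**3 - 76k**2 + 360k - 360 = (-4k)(-k**4 + k**3 - 8k**2 + 10k + 20) + (44k**3 - 36k**2 + 440k - 360)
  -k**4 + k**3 - 8k**2 + 10k + 20 = (-(1/44)k + 1/242)(44k**3 - 36k**2 + 440k - 360) + ((260/121)k**2 + 2600/121)
  44k**3 - 36k**2 + 440k - 360 = ((1331/65)k - 1089/65)((260/121)k**2 + 2600/121) + (0)
Last nonzero remainder: (260/121)k**2 + 2600/121. Dividing through by 260/121 gives the monic gcd k**2 + 10.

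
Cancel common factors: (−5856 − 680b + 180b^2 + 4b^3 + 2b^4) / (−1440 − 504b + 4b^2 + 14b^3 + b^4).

(244 + 8b + 2b^2)/(60 + 16b + b^2)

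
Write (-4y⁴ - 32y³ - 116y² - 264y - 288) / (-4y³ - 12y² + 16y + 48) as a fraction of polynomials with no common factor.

Repeated division with remainder:
  -4y⁴ - 32y³ - 116y² - 264y - 288 = (y + 5)(-4y³ - 12y² + 16y + 48) + (-72y² - 392y - 528)
  -4y³ - 12y² + 16y + 48 = ((1/18)y - 11/81)(-72y² - 392y - 528) + (-(640/81)y - 640/27)
  -72y² - 392y - 528 = ((729/80)y + 891/40)(-(640/81)y - 640/27) + (0)
Last nonzero remainder: -(640/81)y - 640/27. Dividing through by -640/81 gives the monic gcd y + 3.
Cancel y + 3 from numerator and denominator to get the reduced form.

(y³ + 5y² + 14y + 24)/(y² - 4)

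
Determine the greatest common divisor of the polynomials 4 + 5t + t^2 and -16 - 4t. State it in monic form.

4 + t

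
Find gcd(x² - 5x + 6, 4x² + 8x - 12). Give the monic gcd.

Apply the Euclidean algorithm:
  x² - 5x + 6 = (1/4)(4x² + 8x - 12) + (-7x + 9)
  4x² + 8x - 12 = (-(4/7)x - 92/49)(-7x + 9) + (240/49)
  -7x + 9 = (-(343/240)x + 147/80)(240/49) + (0)
The last nonzero remainder is the constant 240/49, so the polynomials are coprime and gcd = 1.

1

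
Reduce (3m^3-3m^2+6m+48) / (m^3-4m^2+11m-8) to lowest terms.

(3m+6)/(m-1)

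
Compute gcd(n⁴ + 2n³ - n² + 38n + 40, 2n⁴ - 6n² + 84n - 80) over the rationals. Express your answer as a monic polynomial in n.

n³ + n² - 2n + 40

By polynomial division,
  n⁴ + 2n³ - n² + 38n + 40 = (1/2)(2n⁴ - 6n² + 84n - 80) + (2n³ + 2n² - 4n + 80)
  2n⁴ - 6n² + 84n - 80 = (n - 1)(2n³ + 2n² - 4n + 80) + (0)
Last nonzero remainder: 2n³ + 2n² - 4n + 80. Dividing through by 2 gives the monic gcd n³ + n² - 2n + 40.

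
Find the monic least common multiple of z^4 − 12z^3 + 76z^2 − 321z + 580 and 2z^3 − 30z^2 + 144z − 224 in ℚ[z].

By polynomial division,
  z^4 − 12z^3 + 76z^2 − 321z + 580 = ((1/2)z + 3/2)(2z^3 − 30z^2 + 144z − 224) + (49z^2 − 425z + 916)
  2z^3 − 30z^2 + 144z − 224 = ((2/49)z − 620/2401)(49z^2 − 425z + 916) + (−(7524/2401)z + 30096/2401)
  49z^2 − 425z + 916 = (−(117649/7524)z + 549829/7524)(−(7524/2401)z + 30096/2401) + (0)
Last nonzero remainder: −(7524/2401)z + 30096/2401. Dividing through by −7524/2401 gives the monic gcd z − 4.
Then lcm(f, g) = f·g / gcd(f, g); expanding and making the result monic gives the answer.

z^6 − 23z^5 + 236z^4 − 1493z^3 + 6239z^2 − 15368z + 16240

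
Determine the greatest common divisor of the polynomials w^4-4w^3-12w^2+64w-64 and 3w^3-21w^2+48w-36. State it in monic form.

w^2-4w+4

Euclidean algorithm in ℚ[w]:
  w^4-4w^3-12w^2+64w-64 = ((1/3)w+1)(3w^3-21w^2+48w-36) + (-7w^2+28w-28)
  3w^3-21w^2+48w-36 = (-(3/7)w+9/7)(-7w^2+28w-28) + (0)
Last nonzero remainder: -7w^2+28w-28. Dividing through by -7 gives the monic gcd w^2-4w+4.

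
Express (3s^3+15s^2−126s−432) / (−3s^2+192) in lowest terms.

(−s^2+3s+18)/(s−8)

Euclidean algorithm in ℚ[s]:
  3s^3+15s^2−126s−432 = (−s−5)(−3s^2+192) + (66s+528)
  −3s^2+192 = (−(1/22)s+4/11)(66s+528) + (0)
Last nonzero remainder: 66s+528. Dividing through by 66 gives the monic gcd s+8.
Cancel s+8 from numerator and denominator to get the reduced form.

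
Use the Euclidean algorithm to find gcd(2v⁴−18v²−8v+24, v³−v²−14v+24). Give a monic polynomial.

Apply the Euclidean algorithm:
  2v⁴−18v²−8v+24 = (2v+2)(v³−v²−14v+24) + (12v²−28v−24)
  v³−v²−14v+24 = ((1/12)v+1/9)(12v²−28v−24) + (−(80/9)v+80/3)
  12v²−28v−24 = (−(27/20)v−9/10)(−(80/9)v+80/3) + (0)
Last nonzero remainder: −(80/9)v+80/3. Dividing through by −80/9 gives the monic gcd v−3.

v−3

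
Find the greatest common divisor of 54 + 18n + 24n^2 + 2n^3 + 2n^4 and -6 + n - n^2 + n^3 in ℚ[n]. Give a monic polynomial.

3 + n + n^2

Euclidean algorithm in ℚ[n]:
  2n^4 + 2n^3 + 24n^2 + 18n + 54 = (2n + 4)(n^3 - n^2 + n - 6) + (26n^2 + 26n + 78)
  n^3 - n^2 + n - 6 = ((1/26)n - 1/13)(26n^2 + 26n + 78) + (0)
Last nonzero remainder: 26n^2 + 26n + 78. Dividing through by 26 gives the monic gcd n^2 + n + 3.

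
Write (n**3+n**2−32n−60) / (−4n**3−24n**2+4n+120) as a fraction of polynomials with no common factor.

Euclidean algorithm in ℚ[n]:
  n**3+n**2−32n−60 = (−1/4)(−4n**3−24n**2+4n+120) + (−5n**2−31n−30)
  −4n**3−24n**2+4n+120 = ((4/5)n−4/25)(−5n**2−31n−30) + ((576/25)n+576/5)
  −5n**2−31n−30 = (−(125/576)n−25/96)((576/25)n+576/5) + (0)
Last nonzero remainder: (576/25)n+576/5. Dividing through by 576/25 gives the monic gcd n+5.
Cancel n+5 from numerator and denominator to get the reduced form.

(−n**2+4n+12)/(4n**2+4n−24)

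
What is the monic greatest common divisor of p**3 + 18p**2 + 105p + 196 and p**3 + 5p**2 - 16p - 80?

p + 4

Apply the Euclidean algorithm:
  p**3 + 18p**2 + 105p + 196 = (p**3 + 5p**2 - 16p - 80) + (13p**2 + 121p + 276)
  p**3 + 5p**2 - 16p - 80 = ((1/13)p - 56/169)(13p**2 + 121p + 276) + ((484/169)p + 1936/169)
  13p**2 + 121p + 276 = ((2197/484)p + 11661/484)((484/169)p + 1936/169) + (0)
Last nonzero remainder: (484/169)p + 1936/169. Dividing through by 484/169 gives the monic gcd p + 4.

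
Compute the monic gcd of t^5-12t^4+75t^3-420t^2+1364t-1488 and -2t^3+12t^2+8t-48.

By polynomial division,
  t^5-12t^4+75t^3-420t^2+1364t-1488 = (-(1/2)t^2+3t-43/2)(-2t^3+12t^2+8t-48) + (-210t^2+1680t-2520)
  -2t^3+12t^2+8t-48 = ((1/105)t+2/105)(-210t^2+1680t-2520) + (0)
Last nonzero remainder: -210t^2+1680t-2520. Dividing through by -210 gives the monic gcd t^2-8t+12.

t^2-8t+12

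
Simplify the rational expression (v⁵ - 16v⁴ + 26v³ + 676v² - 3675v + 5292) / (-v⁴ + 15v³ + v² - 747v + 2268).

(-v² + 10v - 21)/(v - 9)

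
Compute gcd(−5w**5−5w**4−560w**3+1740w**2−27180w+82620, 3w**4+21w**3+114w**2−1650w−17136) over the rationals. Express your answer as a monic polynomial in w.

w**2+8w+102

Apply the Euclidean algorithm:
  −5w**5−5w**4−560w**3+1740w**2−27180w+82620 = (−(5/3)w+10)(3w**4+21w**3+114w**2−1650w−17136) + (−580w**3−2150w**2−39240w+253980)
  3w**4+21w**3+114w**2−1650w−17136 = (−(3/580)w−573/33640)(−580w**3−2150w**2−39240w+253980) + (−(422475/3364)w**2−(844950/841)w−21546225/1682)
  −580w**3−2150w**2−39240w+253980 = ((390224/84495)w−558424/28165)(−(422475/3364)w**2−(844950/841)w−21546225/1682) + (0)
Last nonzero remainder: −(422475/3364)w**2−(844950/841)w−21546225/1682. Dividing through by −422475/3364 gives the monic gcd w**2+8w+102.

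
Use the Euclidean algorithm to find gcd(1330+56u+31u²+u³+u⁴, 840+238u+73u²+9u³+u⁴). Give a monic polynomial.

35+7u+u²

Repeated division with remainder:
  u⁴+u³+31u²+56u+1330 = (u⁴+9u³+73u²+238u+840) + (−8u³−42u²−182u+490)
  u⁴+9u³+73u²+238u+840 = (−(1/8)u−15/32)(−8u³−42u²−182u+490) + ((489/16)u²+(3423/16)u+17115/16)
  −8u³−42u²−182u+490 = (−(128/489)u+224/489)((489/16)u²+(3423/16)u+17115/16) + (0)
Last nonzero remainder: (489/16)u²+(3423/16)u+17115/16. Dividing through by 489/16 gives the monic gcd u²+7u+35.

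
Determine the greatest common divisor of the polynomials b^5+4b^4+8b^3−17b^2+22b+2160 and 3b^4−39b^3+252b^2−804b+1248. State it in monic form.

By polynomial division,
  b^5+4b^4+8b^3−17b^2+22b+2160 = ((1/3)b+17/3)(3b^4−39b^3+252b^2−804b+1248) + (145b^3−1177b^2+4162b−4912)
  3b^4−39b^3+252b^2−804b+1248 = ((3/145)b−2124/21025)(145b^3−1177b^2+4162b−4912) + ((987882/21025)b^2−(5927292/21025)b+15806112/21025)
  145b^3−1177b^2+4162b−4912 = ((3048625/987882)b−6454675/987882)((987882/21025)b^2−(5927292/21025)b+15806112/21025) + (0)
Last nonzero remainder: (987882/21025)b^2−(5927292/21025)b+15806112/21025. Dividing through by 987882/21025 gives the monic gcd b^2−6b+16.

b^2−6b+16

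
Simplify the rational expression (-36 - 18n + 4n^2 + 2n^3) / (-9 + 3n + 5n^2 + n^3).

(-12 - 2n + 2n^2)/(-3 + 2n + n^2)

Euclidean algorithm in ℚ[n]:
  2n^3 + 4n^2 - 18n - 36 = (2)(n^3 + 5n^2 + 3n - 9) + (-6n^2 - 24n - 18)
  n^3 + 5n^2 + 3n - 9 = (-(1/6)n - 1/6)(-6n^2 - 24n - 18) + (-4n - 12)
  -6n^2 - 24n - 18 = ((3/2)n + 3/2)(-4n - 12) + (0)
Last nonzero remainder: -4n - 12. Dividing through by -4 gives the monic gcd n + 3.
Cancel n + 3 from numerator and denominator to get the reduced form.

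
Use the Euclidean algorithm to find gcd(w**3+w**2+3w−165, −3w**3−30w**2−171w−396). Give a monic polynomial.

Euclidean algorithm in ℚ[w]:
  w**3+w**2+3w−165 = (−1/3)(−3w**3−30w**2−171w−396) + (−9w**2−54w−297)
  −3w**3−30w**2−171w−396 = ((1/3)w+4/3)(−9w**2−54w−297) + (0)
Last nonzero remainder: −9w**2−54w−297. Dividing through by −9 gives the monic gcd w**2+6w+33.

w**2+6w+33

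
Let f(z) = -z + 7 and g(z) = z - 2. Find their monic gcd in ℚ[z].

1

By polynomial division,
  -z + 7 = (-1)(z - 2) + (5)
  z - 2 = ((1/5)z - 2/5)(5) + (0)
The last nonzero remainder is the constant 5, so the polynomials are coprime and gcd = 1.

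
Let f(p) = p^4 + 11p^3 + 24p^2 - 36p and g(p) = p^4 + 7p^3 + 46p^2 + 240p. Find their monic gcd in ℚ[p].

Apply the Euclidean algorithm:
  p^4 + 11p^3 + 24p^2 - 36p = (p^4 + 7p^3 + 46p^2 + 240p) + (4p^3 - 22p^2 - 276p)
  p^4 + 7p^3 + 46p^2 + 240p = ((1/4)p + 25/8)(4p^3 - 22p^2 - 276p) + ((735/4)p^2 + (2205/2)p)
  4p^3 - 22p^2 - 276p = ((16/735)p - 184/735)((735/4)p^2 + (2205/2)p) + (0)
Last nonzero remainder: (735/4)p^2 + (2205/2)p. Dividing through by 735/4 gives the monic gcd p^2 + 6p.

p^2 + 6p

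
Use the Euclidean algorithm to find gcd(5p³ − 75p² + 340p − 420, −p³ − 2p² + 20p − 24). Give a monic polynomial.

p − 2

Apply the Euclidean algorithm:
  5p³ − 75p² + 340p − 420 = (−5)(−p³ − 2p² + 20p − 24) + (−85p² + 440p − 540)
  −p³ − 2p² + 20p − 24 = ((1/85)p + 122/1445)(−85p² + 440p − 540) + (−(3120/289)p + 6240/289)
  −85p² + 440p − 540 = ((4913/624)p − 2601/104)(−(3120/289)p + 6240/289) + (0)
Last nonzero remainder: −(3120/289)p + 6240/289. Dividing through by −3120/289 gives the monic gcd p − 2.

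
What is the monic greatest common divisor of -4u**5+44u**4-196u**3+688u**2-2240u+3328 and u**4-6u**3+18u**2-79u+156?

u**3-3u**2+9u-52

Apply the Euclidean algorithm:
  -4u**5+44u**4-196u**3+688u**2-2240u+3328 = (-4u+20)(u**4-6u**3+18u**2-79u+156) + (-4u**3+12u**2-36u+208)
  u**4-6u**3+18u**2-79u+156 = (-(1/4)u+3/4)(-4u**3+12u**2-36u+208) + (0)
Last nonzero remainder: -4u**3+12u**2-36u+208. Dividing through by -4 gives the monic gcd u**3-3u**2+9u-52.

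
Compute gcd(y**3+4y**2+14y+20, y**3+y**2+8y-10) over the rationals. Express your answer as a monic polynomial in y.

y**2+2y+10

By polynomial division,
  y**3+4y**2+14y+20 = (y**3+y**2+8y-10) + (3y**2+6y+30)
  y**3+y**2+8y-10 = ((1/3)y-1/3)(3y**2+6y+30) + (0)
Last nonzero remainder: 3y**2+6y+30. Dividing through by 3 gives the monic gcd y**2+2y+10.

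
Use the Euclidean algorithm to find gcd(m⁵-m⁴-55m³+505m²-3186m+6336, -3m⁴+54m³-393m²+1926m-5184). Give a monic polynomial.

m³-9m²+50m-192

Euclidean algorithm in ℚ[m]:
  m⁵-m⁴-55m³+505m²-3186m+6336 = (-(1/3)m-17/3)(-3m⁴+54m³-393m²+1926m-5184) + (120m³-1080m²+6000m-23040)
  -3m⁴+54m³-393m²+1926m-5184 = (-(1/40)m+9/40)(120m³-1080m²+6000m-23040) + (0)
Last nonzero remainder: 120m³-1080m²+6000m-23040. Dividing through by 120 gives the monic gcd m³-9m²+50m-192.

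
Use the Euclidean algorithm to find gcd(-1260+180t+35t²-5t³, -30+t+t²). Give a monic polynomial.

Repeated division with remainder:
  -5t³+35t²+180t-1260 = (-5t+40)(t²+t-30) + (-10t-60)
  t²+t-30 = (-(1/10)t+1/2)(-10t-60) + (0)
Last nonzero remainder: -10t-60. Dividing through by -10 gives the monic gcd t+6.

6+t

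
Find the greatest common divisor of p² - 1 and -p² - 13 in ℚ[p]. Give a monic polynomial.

1

Repeated division with remainder:
  p² - 1 = (-1)(-p² - 13) + (-14)
  -p² - 13 = ((1/14)p² + 13/14)(-14) + (0)
The last nonzero remainder is the constant -14, so the polynomials are coprime and gcd = 1.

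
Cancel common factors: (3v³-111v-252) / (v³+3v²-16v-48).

By polynomial division,
  3v³-111v-252 = (3)(v³+3v²-16v-48) + (-9v²-63v-108)
  v³+3v²-16v-48 = (-(1/9)v+4/9)(-9v²-63v-108) + (0)
Last nonzero remainder: -9v²-63v-108. Dividing through by -9 gives the monic gcd v²+7v+12.
Cancel v²+7v+12 from numerator and denominator to get the reduced form.

(3v-21)/(v-4)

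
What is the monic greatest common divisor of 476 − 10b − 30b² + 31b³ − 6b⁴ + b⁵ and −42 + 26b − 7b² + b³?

14 − 4b + b²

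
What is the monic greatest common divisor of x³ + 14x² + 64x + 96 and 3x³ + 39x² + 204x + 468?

Repeated division with remainder:
  x³ + 14x² + 64x + 96 = (1/3)(3x³ + 39x² + 204x + 468) + (x² − 4x − 60)
  3x³ + 39x² + 204x + 468 = (3x + 51)(x² − 4x − 60) + (588x + 3528)
  x² − 4x − 60 = ((1/588)x − 5/294)(588x + 3528) + (0)
Last nonzero remainder: 588x + 3528. Dividing through by 588 gives the monic gcd x + 6.

x + 6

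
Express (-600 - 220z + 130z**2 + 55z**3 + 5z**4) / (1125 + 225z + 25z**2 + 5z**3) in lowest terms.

By polynomial division,
  5z**4 + 55z**3 + 130z**2 - 220z - 600 = (z + 6)(5z**3 + 25z**2 + 225z + 1125) + (-245z**2 - 2695z - 7350)
  5z**3 + 25z**2 + 225z + 1125 = (-(1/49)z + 6/49)(-245z**2 - 2695z - 7350) + (405z + 2025)
  -245z**2 - 2695z - 7350 = (-(49/81)z - 98/27)(405z + 2025) + (0)
Last nonzero remainder: 405z + 2025. Dividing through by 405 gives the monic gcd z + 5.
Cancel z + 5 from numerator and denominator to get the reduced form.

(-24 - 4z + 6z**2 + z**3)/(45 + z**2)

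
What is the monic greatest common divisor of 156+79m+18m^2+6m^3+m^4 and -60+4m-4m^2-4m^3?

Repeated division with remainder:
  m^4+6m^3+18m^2+79m+156 = (-(1/4)m-5/4)(-4m^3-4m^2+4m-60) + (14m^2+69m+81)
  -4m^3-4m^2+4m-60 = (-(2/7)m+55/49)(14m^2+69m+81) + (-(2465/49)m-7395/49)
  14m^2+69m+81 = (-(686/2465)m-1323/2465)(-(2465/49)m-7395/49) + (0)
Last nonzero remainder: -(2465/49)m-7395/49. Dividing through by -2465/49 gives the monic gcd m+3.

3+m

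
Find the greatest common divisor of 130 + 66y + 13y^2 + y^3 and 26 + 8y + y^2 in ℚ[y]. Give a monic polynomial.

26 + 8y + y^2

Euclidean algorithm in ℚ[y]:
  y^3 + 13y^2 + 66y + 130 = (y + 5)(y^2 + 8y + 26) + (0)
The last nonzero remainder y^2 + 8y + 26 is already monic.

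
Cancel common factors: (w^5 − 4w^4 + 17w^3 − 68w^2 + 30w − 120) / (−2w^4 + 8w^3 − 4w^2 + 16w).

(−w^2 − 15)/(2w)

Apply the Euclidean algorithm:
  w^5 − 4w^4 + 17w^3 − 68w^2 + 30w − 120 = (−(1/2)w)(−2w^4 + 8w^3 − 4w^2 + 16w) + (15w^3 − 60w^2 + 30w − 120)
  −2w^4 + 8w^3 − 4w^2 + 16w = (−(2/15)w)(15w^3 − 60w^2 + 30w − 120) + (0)
Last nonzero remainder: 15w^3 − 60w^2 + 30w − 120. Dividing through by 15 gives the monic gcd w^3 − 4w^2 + 2w − 8.
Cancel w^3 − 4w^2 + 2w − 8 from numerator and denominator to get the reduced form.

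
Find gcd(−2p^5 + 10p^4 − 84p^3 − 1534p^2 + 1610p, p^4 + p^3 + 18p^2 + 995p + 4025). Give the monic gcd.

p^3 − 4p^2 + 38p + 805

Euclidean algorithm in ℚ[p]:
  −2p^5 + 10p^4 − 84p^3 − 1534p^2 + 1610p = (−2p + 12)(p^4 + p^3 + 18p^2 + 995p + 4025) + (−60p^3 + 240p^2 − 2280p − 48300)
  p^4 + p^3 + 18p^2 + 995p + 4025 = (−(1/60)p − 1/12)(−60p^3 + 240p^2 − 2280p − 48300) + (0)
Last nonzero remainder: −60p^3 + 240p^2 − 2280p − 48300. Dividing through by −60 gives the monic gcd p^3 − 4p^2 + 38p + 805.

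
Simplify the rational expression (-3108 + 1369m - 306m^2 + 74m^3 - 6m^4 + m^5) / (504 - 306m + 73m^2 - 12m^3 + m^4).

Repeated division with remainder:
  m^5 - 6m^4 + 74m^3 - 306m^2 + 1369m - 3108 = (m + 6)(m^4 - 12m^3 + 73m^2 - 306m + 504) + (73m^3 - 438m^2 + 2701m - 6132)
  m^4 - 12m^3 + 73m^2 - 306m + 504 = ((1/73)m - 6/73)(73m^3 - 438m^2 + 2701m - 6132) + (0)
Last nonzero remainder: 73m^3 - 438m^2 + 2701m - 6132. Dividing through by 73 gives the monic gcd m^3 - 6m^2 + 37m - 84.
Cancel m^3 - 6m^2 + 37m - 84 from numerator and denominator to get the reduced form.

(37 + m^2)/(-6 + m)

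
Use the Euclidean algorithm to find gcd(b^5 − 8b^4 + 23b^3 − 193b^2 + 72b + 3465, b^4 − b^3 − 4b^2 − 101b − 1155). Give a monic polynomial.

Repeated division with remainder:
  b^5 − 8b^4 + 23b^3 − 193b^2 + 72b + 3465 = (b − 7)(b^4 − b^3 − 4b^2 − 101b − 1155) + (20b^3 − 120b^2 + 520b − 4620)
  b^4 − b^3 − 4b^2 − 101b − 1155 = ((1/20)b + 1/4)(20b^3 − 120b^2 + 520b − 4620) + (0)
Last nonzero remainder: 20b^3 − 120b^2 + 520b − 4620. Dividing through by 20 gives the monic gcd b^3 − 6b^2 + 26b − 231.

b^3 − 6b^2 + 26b − 231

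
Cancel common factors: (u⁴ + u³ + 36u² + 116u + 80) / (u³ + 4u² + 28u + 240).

By polynomial division,
  u⁴ + u³ + 36u² + 116u + 80 = (u - 3)(u³ + 4u² + 28u + 240) + (20u² - 40u + 800)
  u³ + 4u² + 28u + 240 = ((1/20)u + 3/10)(20u² - 40u + 800) + (0)
Last nonzero remainder: 20u² - 40u + 800. Dividing through by 20 gives the monic gcd u² - 2u + 40.
Cancel u² - 2u + 40 from numerator and denominator to get the reduced form.

(u² + 3u + 2)/(u + 6)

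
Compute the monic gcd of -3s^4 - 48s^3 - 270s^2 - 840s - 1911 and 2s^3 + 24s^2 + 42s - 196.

s^2 + 14s + 49

Euclidean algorithm in ℚ[s]:
  -3s^4 - 48s^3 - 270s^2 - 840s - 1911 = (-(3/2)s - 6)(2s^3 + 24s^2 + 42s - 196) + (-63s^2 - 882s - 3087)
  2s^3 + 24s^2 + 42s - 196 = (-(2/63)s + 4/63)(-63s^2 - 882s - 3087) + (0)
Last nonzero remainder: -63s^2 - 882s - 3087. Dividing through by -63 gives the monic gcd s^2 + 14s + 49.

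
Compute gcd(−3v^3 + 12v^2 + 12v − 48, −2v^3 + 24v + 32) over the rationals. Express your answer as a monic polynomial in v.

v^2 − 2v − 8

By polynomial division,
  −3v^3 + 12v^2 + 12v − 48 = (3/2)(−2v^3 + 24v + 32) + (12v^2 − 24v − 96)
  −2v^3 + 24v + 32 = (−(1/6)v − 1/3)(12v^2 − 24v − 96) + (0)
Last nonzero remainder: 12v^2 − 24v − 96. Dividing through by 12 gives the monic gcd v^2 − 2v − 8.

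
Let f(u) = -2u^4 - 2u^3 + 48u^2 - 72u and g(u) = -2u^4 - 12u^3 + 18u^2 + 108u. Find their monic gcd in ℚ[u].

Euclidean algorithm in ℚ[u]:
  -2u^4 - 2u^3 + 48u^2 - 72u = (-2u^4 - 12u^3 + 18u^2 + 108u) + (10u^3 + 30u^2 - 180u)
  -2u^4 - 12u^3 + 18u^2 + 108u = (-(1/5)u - 3/5)(10u^3 + 30u^2 - 180u) + (0)
Last nonzero remainder: 10u^3 + 30u^2 - 180u. Dividing through by 10 gives the monic gcd u^3 + 3u^2 - 18u.

u^3 + 3u^2 - 18u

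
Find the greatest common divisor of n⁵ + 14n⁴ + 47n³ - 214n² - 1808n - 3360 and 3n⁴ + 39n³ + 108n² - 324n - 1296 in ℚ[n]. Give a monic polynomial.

By polynomial division,
  n⁵ + 14n⁴ + 47n³ - 214n² - 1808n - 3360 = ((1/3)n + 1/3)(3n⁴ + 39n³ + 108n² - 324n - 1296) + (-2n³ - 142n² - 1268n - 2928)
  3n⁴ + 39n³ + 108n² - 324n - 1296 = (-(3/2)n + 87)(-2n³ - 142n² - 1268n - 2928) + (10560n² + 105600n + 253440)
  -2n³ - 142n² - 1268n - 2928 = (-(1/5280)n - 61/5280)(10560n² + 105600n + 253440) + (0)
Last nonzero remainder: 10560n² + 105600n + 253440. Dividing through by 10560 gives the monic gcd n² + 10n + 24.

n² + 10n + 24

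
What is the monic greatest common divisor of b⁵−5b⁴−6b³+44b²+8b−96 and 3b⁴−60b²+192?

Apply the Euclidean algorithm:
  b⁵−5b⁴−6b³+44b²+8b−96 = ((1/3)b−5/3)(3b⁴−60b²+192) + (14b³−56b²−56b+224)
  3b⁴−60b²+192 = ((3/14)b+6/7)(14b³−56b²−56b+224) + (0)
Last nonzero remainder: 14b³−56b²−56b+224. Dividing through by 14 gives the monic gcd b³−4b²−4b+16.

b³−4b²−4b+16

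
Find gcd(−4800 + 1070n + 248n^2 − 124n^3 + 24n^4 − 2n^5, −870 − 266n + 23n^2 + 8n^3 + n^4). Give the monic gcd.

−15 − 2n + n^2

Euclidean algorithm in ℚ[n]:
  −2n^5 + 24n^4 − 124n^3 + 248n^2 + 1070n − 4800 = (−2n + 40)(n^4 + 8n^3 + 23n^2 − 266n − 870) + (−398n^3 − 1204n^2 + 9970n + 30000)
  n^4 + 8n^3 + 23n^2 − 266n − 870 = (−(1/398)n − 495/39601)(−398n^3 − 1204n^2 + 9970n + 30000) + ((1306858/39601)n^2 − (2613716/39601)n − 19602870/39601)
  −398n^3 − 1204n^2 + 9970n + 30000 = (−(7880599/653429)n − 39601000/653429)((1306858/39601)n^2 − (2613716/39601)n − 19602870/39601) + (0)
Last nonzero remainder: (1306858/39601)n^2 − (2613716/39601)n − 19602870/39601. Dividing through by 1306858/39601 gives the monic gcd n^2 − 2n − 15.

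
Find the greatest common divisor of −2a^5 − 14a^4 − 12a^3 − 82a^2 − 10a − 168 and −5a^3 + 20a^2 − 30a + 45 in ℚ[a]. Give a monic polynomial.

Repeated division with remainder:
  −2a^5 − 14a^4 − 12a^3 − 82a^2 − 10a − 168 = ((2/5)a^2 + (22/5)a + 88/5)(−5a^3 + 20a^2 − 30a + 45) + (−320a^2 + 320a − 960)
  −5a^3 + 20a^2 − 30a + 45 = ((1/64)a − 3/64)(−320a^2 + 320a − 960) + (0)
Last nonzero remainder: −320a^2 + 320a − 960. Dividing through by −320 gives the monic gcd a^2 − a + 3.

a^2 − a + 3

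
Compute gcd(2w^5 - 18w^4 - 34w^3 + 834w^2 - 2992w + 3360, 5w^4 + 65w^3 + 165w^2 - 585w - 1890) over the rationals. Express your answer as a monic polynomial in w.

Euclidean algorithm in ℚ[w]:
  2w^5 - 18w^4 - 34w^3 + 834w^2 - 2992w + 3360 = ((2/5)w - 44/5)(5w^4 + 65w^3 + 165w^2 - 585w - 1890) + (472w^3 + 2520w^2 - 7384w - 13272)
  5w^4 + 65w^3 + 165w^2 - 585w - 1890 = ((5/472)w + 565/6962)(472w^3 + 2520w^2 - 7384w - 13272) + ((134750/3481)w^2 + (539000/3481)w - 2829750/3481)
  472w^3 + 2520w^2 - 7384w - 13272 = ((821516/67375)w + 1099996/67375)((134750/3481)w^2 + (539000/3481)w - 2829750/3481) + (0)
Last nonzero remainder: (134750/3481)w^2 + (539000/3481)w - 2829750/3481. Dividing through by 134750/3481 gives the monic gcd w^2 + 4w - 21.

w^2 + 4w - 21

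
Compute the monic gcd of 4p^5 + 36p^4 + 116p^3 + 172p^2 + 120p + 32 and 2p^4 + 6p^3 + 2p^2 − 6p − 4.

p^3 + 4p^2 + 5p + 2

Repeated division with remainder:
  4p^5 + 36p^4 + 116p^3 + 172p^2 + 120p + 32 = (2p + 12)(2p^4 + 6p^3 + 2p^2 − 6p − 4) + (40p^3 + 160p^2 + 200p + 80)
  2p^4 + 6p^3 + 2p^2 − 6p − 4 = ((1/20)p − 1/20)(40p^3 + 160p^2 + 200p + 80) + (0)
Last nonzero remainder: 40p^3 + 160p^2 + 200p + 80. Dividing through by 40 gives the monic gcd p^3 + 4p^2 + 5p + 2.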